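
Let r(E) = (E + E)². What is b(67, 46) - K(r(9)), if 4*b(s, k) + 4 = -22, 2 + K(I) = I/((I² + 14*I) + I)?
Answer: -3053/678 ≈ -4.5030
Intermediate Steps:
r(E) = 4*E² (r(E) = (2*E)² = 4*E²)
K(I) = -2 + I/(I² + 15*I) (K(I) = -2 + I/((I² + 14*I) + I) = -2 + I/(I² + 15*I))
b(s, k) = -13/2 (b(s, k) = -1 + (¼)*(-22) = -1 - 11/2 = -13/2)
b(67, 46) - K(r(9)) = -13/2 - (-29 - 8*9²)/(15 + 4*9²) = -13/2 - (-29 - 8*81)/(15 + 4*81) = -13/2 - (-29 - 2*324)/(15 + 324) = -13/2 - (-29 - 648)/339 = -13/2 - (-677)/339 = -13/2 - 1*(-677/339) = -13/2 + 677/339 = -3053/678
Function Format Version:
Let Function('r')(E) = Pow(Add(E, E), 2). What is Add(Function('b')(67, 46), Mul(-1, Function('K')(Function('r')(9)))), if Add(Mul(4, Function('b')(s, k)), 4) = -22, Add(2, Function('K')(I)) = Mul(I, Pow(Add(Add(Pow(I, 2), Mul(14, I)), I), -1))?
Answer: Rational(-3053, 678) ≈ -4.5030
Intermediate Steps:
Function('r')(E) = Mul(4, Pow(E, 2)) (Function('r')(E) = Pow(Mul(2, E), 2) = Mul(4, Pow(E, 2)))
Function('K')(I) = Add(-2, Mul(I, Pow(Add(Pow(I, 2), Mul(15, I)), -1))) (Function('K')(I) = Add(-2, Mul(I, Pow(Add(Add(Pow(I, 2), Mul(14, I)), I), -1))) = Add(-2, Mul(I, Pow(Add(Pow(I, 2), Mul(15, I)), -1))))
Function('b')(s, k) = Rational(-13, 2) (Function('b')(s, k) = Add(-1, Mul(Rational(1, 4), -22)) = Add(-1, Rational(-11, 2)) = Rational(-13, 2))
Add(Function('b')(67, 46), Mul(-1, Function('K')(Function('r')(9)))) = Add(Rational(-13, 2), Mul(-1, Mul(Pow(Add(15, Mul(4, Pow(9, 2))), -1), Add(-29, Mul(-2, Mul(4, Pow(9, 2))))))) = Add(Rational(-13, 2), Mul(-1, Mul(Pow(Add(15, Mul(4, 81)), -1), Add(-29, Mul(-2, Mul(4, 81)))))) = Add(Rational(-13, 2), Mul(-1, Mul(Pow(Add(15, 324), -1), Add(-29, Mul(-2, 324))))) = Add(Rational(-13, 2), Mul(-1, Mul(Pow(339, -1), Add(-29, -648)))) = Add(Rational(-13, 2), Mul(-1, Mul(Rational(1, 339), -677))) = Add(Rational(-13, 2), Mul(-1, Rational(-677, 339))) = Add(Rational(-13, 2), Rational(677, 339)) = Rational(-3053, 678)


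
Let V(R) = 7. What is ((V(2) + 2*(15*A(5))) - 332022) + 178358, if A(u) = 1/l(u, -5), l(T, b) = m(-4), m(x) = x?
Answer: -307329/2 ≈ -1.5366e+5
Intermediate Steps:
l(T, b) = -4
A(u) = -1/4 (A(u) = 1/(-4) = 1*(-1/4) = -1/4)
((V(2) + 2*(15*A(5))) - 332022) + 178358 = ((7 + 2*(15*(-1/4))) - 332022) + 178358 = ((7 + 2*(-15/4)) - 332022) + 178358 = ((7 - 15/2) - 332022) + 178358 = (-1/2 - 332022) + 178358 = -664045/2 + 178358 = -307329/2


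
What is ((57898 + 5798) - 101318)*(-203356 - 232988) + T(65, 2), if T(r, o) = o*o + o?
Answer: 16416133974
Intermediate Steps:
T(r, o) = o + o² (T(r, o) = o² + o = o + o²)
((57898 + 5798) - 101318)*(-203356 - 232988) + T(65, 2) = ((57898 + 5798) - 101318)*(-203356 - 232988) + 2*(1 + 2) = (63696 - 101318)*(-436344) + 2*3 = -37622*(-436344) + 6 = 16416133968 + 6 = 16416133974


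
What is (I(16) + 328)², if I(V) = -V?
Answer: 97344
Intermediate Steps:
(I(16) + 328)² = (-1*16 + 328)² = (-16 + 328)² = 312² = 97344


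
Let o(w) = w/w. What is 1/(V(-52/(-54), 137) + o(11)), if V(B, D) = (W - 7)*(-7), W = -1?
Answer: 1/57 ≈ 0.017544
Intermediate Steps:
V(B, D) = 56 (V(B, D) = (-1 - 7)*(-7) = -8*(-7) = 56)
o(w) = 1
1/(V(-52/(-54), 137) + o(11)) = 1/(56 + 1) = 1/57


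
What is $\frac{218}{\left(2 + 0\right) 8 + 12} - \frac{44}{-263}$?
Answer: $\frac{29283}{3682} \approx 7.953$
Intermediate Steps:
$\frac{218}{\left(2 + 0\right) 8 + 12} - \frac{44}{-263} = \frac{218}{2 \cdot 8 + 12} - - \frac{44}{263} = \frac{218}{16 + 12} + \frac{44}{263} = \frac{218}{28} + \frac{44}{263} = 218 \cdot \frac{1}{28} + \frac{44}{263} = \frac{109}{14} + \frac{44}{263} = \frac{29283}{3682}$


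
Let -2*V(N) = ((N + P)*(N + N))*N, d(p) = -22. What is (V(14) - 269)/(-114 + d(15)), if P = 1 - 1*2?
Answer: 2817/136 ≈ 20.713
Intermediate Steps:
P = -1 (P = 1 - 2 = -1)
V(N) = -N²*(-1 + N) (V(N) = -(N - 1)*(N + N)*N/2 = -(-1 + N)*(2*N)*N/2 = -2*N*(-1 + N)*N/2 = -N²*(-1 + N))
(V(14) - 269)/(-114 + d(15)) = (14²*(1 - 1*14) - 269)/(-114 - 22) = (196*(1 - 14) - 269)/(-136) = (196*(-13) - 269)*(-1/136) = (-2548 - 269)*(-1/136) = -2817*(-1/136) = 2817/136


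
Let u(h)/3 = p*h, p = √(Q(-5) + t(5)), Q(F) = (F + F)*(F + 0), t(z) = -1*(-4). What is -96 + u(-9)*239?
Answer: -96 - 19359*√6 ≈ -47516.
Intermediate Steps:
t(z) = 4
Q(F) = 2*F² (Q(F) = (2*F)*F = 2*F²)
p = 3*√6 (p = √(2*(-5)² + 4) = √(2*25 + 4) = √(50 + 4) = √54 = 3*√6 ≈ 7.3485)
u(h) = 9*h*√6 (u(h) = 3*((3*√6)*h) = 3*(3*h*√6) = 9*h*√6)
-96 + u(-9)*239 = -96 + (9*(-9)*√6)*239 = -96 - 81*√6*239 = -96 - 19359*√6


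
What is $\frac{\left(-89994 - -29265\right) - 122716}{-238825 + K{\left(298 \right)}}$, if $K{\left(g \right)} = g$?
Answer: $\frac{183445}{238527} \approx 0.76907$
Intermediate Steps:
$\frac{\left(-89994 - -29265\right) - 122716}{-238825 + K{\left(298 \right)}} = \frac{\left(-89994 - -29265\right) - 122716}{-238825 + 298} = \frac{\left(-89994 + 29265\right) - 122716}{-238527} = \left(-60729 - 122716\right) \left(- \frac{1}{238527}\right) = \left(-183445\right) \left(- \frac{1}{238527}\right) = \frac{183445}{238527}$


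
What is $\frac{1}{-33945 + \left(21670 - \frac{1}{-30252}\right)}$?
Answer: $- \frac{30252}{371343299} \approx -8.1466 \cdot 10^{-5}$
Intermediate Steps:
$\frac{1}{-33945 + \left(21670 - \frac{1}{-30252}\right)} = \frac{1}{-33945 + \left(21670 - - \frac{1}{30252}\right)} = \frac{1}{-33945 + \left(21670 + \frac{1}{30252}\right)} = \frac{1}{-33945 + \frac{655560841}{30252}} = \frac{1}{- \frac{371343299}{30252}} = - \frac{30252}{371343299}$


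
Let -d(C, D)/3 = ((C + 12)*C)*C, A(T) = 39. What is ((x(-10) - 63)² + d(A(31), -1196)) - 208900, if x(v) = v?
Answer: -436284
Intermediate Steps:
d(C, D) = -3*C²*(12 + C) (d(C, D) = -3*(C + 12)*C*C = -3*(12 + C)*C*C = -3*C*(12 + C)*C = -3*C²*(12 + C))
((x(-10) - 63)² + d(A(31), -1196)) - 208900 = ((-10 - 63)² + 3*39²*(-12 - 1*39)) - 208900 = ((-73)² + 3*1521*(-12 - 39)) - 208900 = (5329 + 3*1521*(-51)) - 208900 = (5329 - 232713) - 208900 = -227384 - 208900 = -436284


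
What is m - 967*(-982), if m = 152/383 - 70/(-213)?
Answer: 77466988112/81579 ≈ 9.4960e+5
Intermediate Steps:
m = 59186/81579 (m = 152*(1/383) - 70*(-1/213) = 152/383 + 70/213 = 59186/81579 ≈ 0.72550)
m - 967*(-982) = 59186/81579 - 967*(-982) = 59186/81579 + 949594 = 77466988112/81579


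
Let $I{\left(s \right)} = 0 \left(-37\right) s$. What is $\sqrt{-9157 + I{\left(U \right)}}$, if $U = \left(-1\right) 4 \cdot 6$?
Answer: $i \sqrt{9157} \approx 95.692 i$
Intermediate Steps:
$U = -24$ ($U = \left(-4\right) 6 = -24$)
$I{\left(s \right)} = 0$ ($I{\left(s \right)} = 0 s = 0$)
$\sqrt{-9157 + I{\left(U \right)}} = \sqrt{-9157 + 0} = \sqrt{-9157} = i \sqrt{9157}$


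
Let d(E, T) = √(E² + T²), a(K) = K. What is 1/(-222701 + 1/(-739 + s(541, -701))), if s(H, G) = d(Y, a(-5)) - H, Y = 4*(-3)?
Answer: -1267/282162168 ≈ -4.4903e-6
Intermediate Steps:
Y = -12
s(H, G) = 13 - H (s(H, G) = √((-12)² + (-5)²) - H = √(144 + 25) - H = √169 - H = 13 - H)
1/(-222701 + 1/(-739 + s(541, -701))) = 1/(-222701 + 1/(-739 + (13 - 1*541))) = 1/(-222701 + 1/(-739 + (13 - 541))) = 1/(-222701 + 1/(-739 - 528)) = 1/(-222701 + 1/(-1267)) = 1/(-222701 - 1/1267) = 1/(-282162168/1267) = -1267/282162168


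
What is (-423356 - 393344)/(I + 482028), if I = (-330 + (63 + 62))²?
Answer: -816700/524053 ≈ -1.5584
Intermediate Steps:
I = 42025 (I = (-330 + 125)² = (-205)² = 42025)
(-423356 - 393344)/(I + 482028) = (-423356 - 393344)/(42025 + 482028) = -816700/524053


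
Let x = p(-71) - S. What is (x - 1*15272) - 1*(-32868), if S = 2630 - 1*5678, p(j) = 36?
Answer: 20680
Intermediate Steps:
S = -3048 (S = 2630 - 5678 = -3048)
x = 3084 (x = 36 - 1*(-3048) = 36 + 3048 = 3084)
(x - 1*15272) - 1*(-32868) = (3084 - 1*15272) - 1*(-32868) = (3084 - 15272) + 32868 = -12188 + 32868 = 20680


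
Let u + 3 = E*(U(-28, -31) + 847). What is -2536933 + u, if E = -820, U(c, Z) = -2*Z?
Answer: -3282316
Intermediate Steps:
u = -745383 (u = -3 - 820*(-2*(-31) + 847) = -3 - 820*(62 + 847) = -3 - 820*909 = -3 - 745380 = -745383)
-2536933 + u = -2536933 - 745383 = -3282316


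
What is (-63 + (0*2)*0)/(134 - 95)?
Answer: -21/13 ≈ -1.6154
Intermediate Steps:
(-63 + (0*2)*0)/(134 - 95) = (-63 + 0*0)/39 = (-63 + 0)*(1/39) = -63*1/39 = -21/13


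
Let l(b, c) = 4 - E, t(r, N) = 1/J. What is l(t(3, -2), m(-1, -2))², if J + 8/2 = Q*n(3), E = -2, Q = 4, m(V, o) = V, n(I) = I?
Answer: 36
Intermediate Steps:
J = 8 (J = -4 + 4*3 = -4 + 12 = 8)
t(r, N) = ⅛ (t(r, N) = 1/8 = ⅛)
l(b, c) = 6 (l(b, c) = 4 - 1*(-2) = 4 + 2 = 6)
l(t(3, -2), m(-1, -2))² = 6² = 36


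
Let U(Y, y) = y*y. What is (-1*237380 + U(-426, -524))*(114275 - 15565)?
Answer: 3671617160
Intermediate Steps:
U(Y, y) = y²
(-1*237380 + U(-426, -524))*(114275 - 15565) = (-1*237380 + (-524)²)*(114275 - 15565) = (-237380 + 274576)*98710 = 37196*98710 = 3671617160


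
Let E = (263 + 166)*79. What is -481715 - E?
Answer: -515606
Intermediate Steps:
E = 33891 (E = 429*79 = 33891)
-481715 - E = -481715 - 1*33891 = -481715 - 33891 = -515606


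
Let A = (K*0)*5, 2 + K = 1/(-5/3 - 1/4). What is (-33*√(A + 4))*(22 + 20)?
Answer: -2772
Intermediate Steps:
K = -58/23 (K = -2 + 1/(-5/3 - 1/4) = -2 + 1/(-5*⅓ - 1*¼) = -2 + 1/(-5/3 - ¼) = -2 + 1/(-23/12) = -2 + 1*(-12/23) = -2 - 12/23 = -58/23 ≈ -2.5217)
A = 0 (A = -58/23*0*5 = 0*5 = 0)
(-33*√(A + 4))*(22 + 20) = (-33*√(0 + 4))*(22 + 20) = -33*√4*42 = -33*2*42 = -66*42 = -2772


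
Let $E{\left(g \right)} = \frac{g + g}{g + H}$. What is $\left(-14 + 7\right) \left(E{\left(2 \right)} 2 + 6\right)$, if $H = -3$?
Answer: $14$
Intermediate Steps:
$E{\left(g \right)} = \frac{2 g}{-3 + g}$ ($E{\left(g \right)} = \frac{g + g}{g - 3} = \frac{2 g}{-3 + g}$)
$\left(-14 + 7\right) \left(E{\left(2 \right)} 2 + 6\right) = \left(-14 + 7\right) \left(2 \cdot 2 \frac{1}{-3 + 2} \cdot 2 + 6\right) = - 7 \left(2 \cdot 2 \frac{1}{-1} \cdot 2 + 6\right) = - 7 \left(2 \cdot 2 \left(-1\right) 2 + 6\right) = - 7 \left(\left(-4\right) 2 + 6\right) = - 7 \left(-8 + 6\right) = \left(-7\right) \left(-2\right) = 14$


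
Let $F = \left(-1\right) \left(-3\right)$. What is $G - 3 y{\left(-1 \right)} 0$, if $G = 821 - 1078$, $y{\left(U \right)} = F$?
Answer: $0$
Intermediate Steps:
$F = 3$
$y{\left(U \right)} = 3$
$G = -257$ ($G = 821 - 1078 = -257$)
$G - 3 y{\left(-1 \right)} 0 = - 257 \left(-3\right) 3 \cdot 0 = - 257 \left(\left(-9\right) 0\right) = \left(-257\right) 0 = 0$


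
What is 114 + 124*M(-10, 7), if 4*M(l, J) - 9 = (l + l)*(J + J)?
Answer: -8287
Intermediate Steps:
M(l, J) = 9/4 + J*l (M(l, J) = 9/4 + ((l + l)*(J + J))/4 = 9/4 + ((2*l)*(2*J))/4 = 9/4 + (4*J*l)/4 = 9/4 + J*l)
114 + 124*M(-10, 7) = 114 + 124*(9/4 + 7*(-10)) = 114 + 124*(9/4 - 70) = 114 + 124*(-271/4) = 114 - 8401 = -8287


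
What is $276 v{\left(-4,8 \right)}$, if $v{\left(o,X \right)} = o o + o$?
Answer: $3312$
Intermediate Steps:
$v{\left(o,X \right)} = o + o^{2}$ ($v{\left(o,X \right)} = o^{2} + o = o + o^{2}$)
$276 v{\left(-4,8 \right)} = 276 \left(- 4 \left(1 - 4\right)\right) = 276 \left(\left(-4\right) \left(-3\right)\right) = 276 \cdot 12 = 3312$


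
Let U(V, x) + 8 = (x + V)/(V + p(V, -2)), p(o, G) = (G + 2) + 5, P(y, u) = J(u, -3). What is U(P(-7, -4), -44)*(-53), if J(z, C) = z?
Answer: 2968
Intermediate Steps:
P(y, u) = u
p(o, G) = 7 + G (p(o, G) = (2 + G) + 5 = 7 + G)
U(V, x) = -8 + (V + x)/(5 + V) (U(V, x) = -8 + (x + V)/(V + (7 - 2)) = -8 + (V + x)/(V + 5) = -8 + (V + x)/(5 + V))
U(P(-7, -4), -44)*(-53) = ((-40 - 44 - 7*(-4))/(5 - 4))*(-53) = ((-40 - 44 + 28)/1)*(-53) = (1*(-56))*(-53) = -56*(-53) = 2968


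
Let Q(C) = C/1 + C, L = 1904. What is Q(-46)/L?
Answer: -23/476 ≈ -0.048319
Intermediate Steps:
Q(C) = 2*C (Q(C) = C*1 + C = C + C = 2*C)
Q(-46)/L = (2*(-46))/1904 = -92*1/1904 = -23/476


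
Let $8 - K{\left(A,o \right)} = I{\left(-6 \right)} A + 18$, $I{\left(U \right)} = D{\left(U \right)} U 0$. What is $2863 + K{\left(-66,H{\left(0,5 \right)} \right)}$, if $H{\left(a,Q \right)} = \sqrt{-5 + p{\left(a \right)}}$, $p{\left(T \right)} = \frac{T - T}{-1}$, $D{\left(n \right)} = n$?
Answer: $2853$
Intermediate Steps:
$p{\left(T \right)} = 0$ ($p{\left(T \right)} = 0 \left(-1\right) = 0$)
$I{\left(U \right)} = 0$ ($I{\left(U \right)} = U U 0 = U^{2} \cdot 0 = 0$)
$H{\left(a,Q \right)} = i \sqrt{5}$ ($H{\left(a,Q \right)} = \sqrt{-5 + 0} = \sqrt{-5} = i \sqrt{5}$)
$K{\left(A,o \right)} = -10$ ($K{\left(A,o \right)} = 8 - \left(0 A + 18\right) = 8 - \left(0 + 18\right) = 8 - 18 = -10$)
$2863 + K{\left(-66,H{\left(0,5 \right)} \right)} = 2863 - 10 = 2853$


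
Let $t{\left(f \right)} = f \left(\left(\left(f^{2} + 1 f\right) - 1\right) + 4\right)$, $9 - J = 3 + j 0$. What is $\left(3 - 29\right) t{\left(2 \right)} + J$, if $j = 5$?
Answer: $-462$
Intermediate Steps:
$J = 6$ ($J = 9 - \left(3 + 5 \cdot 0\right) = 9 - \left(3 + 0\right) = 9 - 3 = 6$)
$t{\left(f \right)} = f \left(3 + f + f^{2}\right)$ ($t{\left(f \right)} = f \left(\left(\left(f^{2} + f\right) - 1\right) + 4\right) = f \left(\left(\left(f + f^{2}\right) - 1\right) + 4\right) = f \left(\left(-1 + f + f^{2}\right) + 4\right) = f \left(3 + f + f^{2}\right)$)
$\left(3 - 29\right) t{\left(2 \right)} + J = \left(3 - 29\right) 2 \left(3 + 2 + 2^{2}\right) + 6 = - 26 \cdot 2 \left(3 + 2 + 4\right) + 6 = - 26 \cdot 2 \cdot 9 + 6 = \left(-26\right) 18 + 6 = -468 + 6 = -462$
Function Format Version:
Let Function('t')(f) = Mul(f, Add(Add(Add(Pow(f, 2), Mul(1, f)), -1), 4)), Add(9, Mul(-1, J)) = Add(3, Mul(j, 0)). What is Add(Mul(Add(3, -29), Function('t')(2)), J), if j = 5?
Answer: -462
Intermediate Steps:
J = 6 (J = Add(9, Mul(-1, Add(3, Mul(5, 0)))) = Add(9, Mul(-1, Add(3, 0))) = Add(9, Mul(-1, 3)) = Add(9, -3) = 6)
Function('t')(f) = Mul(f, Add(3, f, Pow(f, 2))) (Function('t')(f) = Mul(f, Add(Add(Add(Pow(f, 2), f), -1), 4)) = Mul(f, Add(Add(Add(f, Pow(f, 2)), -1), 4)) = Mul(f, Add(Add(-1, f, Pow(f, 2)), 4)) = Mul(f, Add(3, f, Pow(f, 2))))
Add(Mul(Add(3, -29), Function('t')(2)), J) = Add(Mul(Add(3, -29), Mul(2, Add(3, 2, Pow(2, 2)))), 6) = Add(Mul(-26, Mul(2, Add(3, 2, 4))), 6) = Add(Mul(-26, Mul(2, 9)), 6) = Add(Mul(-26, 18), 6) = Add(-468, 6) = -462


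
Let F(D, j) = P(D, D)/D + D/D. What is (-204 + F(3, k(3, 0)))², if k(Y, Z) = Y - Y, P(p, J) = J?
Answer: 40804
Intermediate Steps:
k(Y, Z) = 0
F(D, j) = 2 (F(D, j) = D/D + D/D = 1 + 1 = 2)
(-204 + F(3, k(3, 0)))² = (-204 + 2)² = (-202)² = 40804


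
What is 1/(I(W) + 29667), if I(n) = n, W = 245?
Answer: 1/29912 ≈ 3.3431e-5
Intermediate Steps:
1/(I(W) + 29667) = 1/(245 + 29667) = 1/29912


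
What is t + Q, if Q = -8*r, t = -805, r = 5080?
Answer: -41445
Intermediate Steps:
Q = -40640 (Q = -8*5080 = -40640)
t + Q = -805 - 40640 = -41445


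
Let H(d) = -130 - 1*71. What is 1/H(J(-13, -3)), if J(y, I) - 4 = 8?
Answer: -1/201 ≈ -0.0049751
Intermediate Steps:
J(y, I) = 12 (J(y, I) = 4 + 8 = 12)
H(d) = -201 (H(d) = -130 - 71 = -201)
1/H(J(-13, -3)) = 1/(-201) = -1/201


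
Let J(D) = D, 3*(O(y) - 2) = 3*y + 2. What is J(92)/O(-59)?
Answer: -276/169 ≈ -1.6331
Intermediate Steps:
O(y) = 8/3 + y (O(y) = 2 + (3*y + 2)/3 = 2 + (2 + 3*y)/3 = 2 + (⅔ + y) = 8/3 + y)
J(92)/O(-59) = 92/(8/3 - 59) = 92/(-169/3) = 92*(-3/169) = -276/169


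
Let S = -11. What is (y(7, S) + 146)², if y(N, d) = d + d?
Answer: 15376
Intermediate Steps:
y(N, d) = 2*d
(y(7, S) + 146)² = (2*(-11) + 146)² = (-22 + 146)² = 124² = 15376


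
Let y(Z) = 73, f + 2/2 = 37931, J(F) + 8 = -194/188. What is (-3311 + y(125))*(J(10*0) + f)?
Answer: -5771040449/47 ≈ -1.2279e+8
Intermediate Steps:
J(F) = -849/94 (J(F) = -8 - 194/188 = -8 - 194*1/188 = -8 - 97/94 = -849/94)
f = 37930 (f = -1 + 37931 = 37930)
(-3311 + y(125))*(J(10*0) + f) = (-3311 + 73)*(-849/94 + 37930) = -3238*3564571/94 = -5771040449/47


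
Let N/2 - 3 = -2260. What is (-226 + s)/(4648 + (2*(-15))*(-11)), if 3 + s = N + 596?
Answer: -4147/4978 ≈ -0.83307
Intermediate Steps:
N = -4514 (N = 6 + 2*(-2260) = 6 - 4520 = -4514)
s = -3921 (s = -3 + (-4514 + 596) = -3 - 3918 = -3921)
(-226 + s)/(4648 + (2*(-15))*(-11)) = (-226 - 3921)/(4648 + (2*(-15))*(-11)) = -4147/(4648 - 30*(-11)) = -4147/(4648 + 330) = -4147/4978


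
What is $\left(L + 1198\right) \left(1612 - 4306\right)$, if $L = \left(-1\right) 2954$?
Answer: $4730664$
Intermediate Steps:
$L = -2954$
$\left(L + 1198\right) \left(1612 - 4306\right) = \left(-2954 + 1198\right) \left(1612 - 4306\right) = \left(-1756\right) \left(-2694\right) = 4730664$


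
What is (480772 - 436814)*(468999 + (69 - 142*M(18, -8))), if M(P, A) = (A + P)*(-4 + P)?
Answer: 19745406104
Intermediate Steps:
M(P, A) = (-4 + P)*(A + P)
(480772 - 436814)*(468999 + (69 - 142*M(18, -8))) = (480772 - 436814)*(468999 + (69 - 142*(18**2 - 4*(-8) - 4*18 - 8*18))) = 43958*(468999 + (69 - 142*(324 + 32 - 72 - 144))) = 43958*(468999 + (69 - 142*140)) = 43958*(468999 + (69 - 19880)) = 43958*(468999 - 19811) = 43958*449188 = 19745406104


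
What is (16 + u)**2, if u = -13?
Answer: 9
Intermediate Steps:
(16 + u)**2 = (16 - 13)**2 = 3**2 = 9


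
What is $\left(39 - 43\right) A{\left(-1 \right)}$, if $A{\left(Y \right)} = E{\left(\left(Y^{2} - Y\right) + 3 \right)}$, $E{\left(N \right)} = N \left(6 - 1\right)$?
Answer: $-100$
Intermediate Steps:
$E{\left(N \right)} = 5 N$ ($E{\left(N \right)} = N 5 = 5 N$)
$A{\left(Y \right)} = 15 - 5 Y + 5 Y^{2}$ ($A{\left(Y \right)} = 5 \left(\left(Y^{2} - Y\right) + 3\right) = 5 \left(3 + Y^{2} - Y\right) = 15 - 5 Y + 5 Y^{2}$)
$\left(39 - 43\right) A{\left(-1 \right)} = \left(39 - 43\right) \left(15 - -5 + 5 \left(-1\right)^{2}\right) = - 4 \left(15 + 5 + 5 \cdot 1\right) = - 4 \left(15 + 5 + 5\right) = \left(-4\right) 25 = -100$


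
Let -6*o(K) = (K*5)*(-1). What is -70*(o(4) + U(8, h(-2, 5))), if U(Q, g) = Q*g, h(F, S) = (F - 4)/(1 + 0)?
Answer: 9380/3 ≈ 3126.7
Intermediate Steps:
h(F, S) = -4 + F (h(F, S) = (-4 + F)/1 = (-4 + F)*1 = -4 + F)
o(K) = 5*K/6 (o(K) = -K*5*(-1)/6 = -5*K*(-1)/6 = -(-5)*K/6 = 5*K/6)
-70*(o(4) + U(8, h(-2, 5))) = -70*((5/6)*4 + 8*(-4 - 2)) = -70*(10/3 + 8*(-6)) = -70*(10/3 - 48) = -70*(-134/3) = 9380/3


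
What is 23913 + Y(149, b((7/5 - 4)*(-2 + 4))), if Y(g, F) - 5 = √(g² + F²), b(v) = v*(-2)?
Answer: 23918 + √557729/5 ≈ 24067.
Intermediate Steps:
b(v) = -2*v
Y(g, F) = 5 + √(F² + g²) (Y(g, F) = 5 + √(g² + F²) = 5 + √(F² + g²))
23913 + Y(149, b((7/5 - 4)*(-2 + 4))) = 23913 + (5 + √((-2*(7/5 - 4)*(-2 + 4))² + 149²)) = 23913 + (5 + √((-2*(7*(⅕) - 4)*2)² + 22201)) = 23913 + (5 + √((-2*(7/5 - 4)*2)² + 22201)) = 23913 + (5 + √((-(-26)*2/5)² + 22201)) = 23913 + (5 + √((-2*(-26/5))² + 22201)) = 23913 + (5 + √((52/5)² + 22201)) = 23913 + (5 + √(2704/25 + 22201)) = 23913 + (5 + √(557729/25)) = 23913 + (5 + √557729/5) = 23918 + √557729/5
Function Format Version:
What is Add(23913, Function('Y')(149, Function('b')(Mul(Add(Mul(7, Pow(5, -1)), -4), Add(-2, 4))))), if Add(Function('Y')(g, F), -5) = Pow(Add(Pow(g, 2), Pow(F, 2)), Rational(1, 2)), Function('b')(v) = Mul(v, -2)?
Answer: Add(23918, Mul(Rational(1, 5), Pow(557729, Rational(1, 2)))) ≈ 24067.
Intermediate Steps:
Function('b')(v) = Mul(-2, v)
Function('Y')(g, F) = Add(5, Pow(Add(Pow(F, 2), Pow(g, 2)), Rational(1, 2))) (Function('Y')(g, F) = Add(5, Pow(Add(Pow(g, 2), Pow(F, 2)), Rational(1, 2))) = Add(5, Pow(Add(Pow(F, 2), Pow(g, 2)), Rational(1, 2))))
Add(23913, Function('Y')(149, Function('b')(Mul(Add(Mul(7, Pow(5, -1)), -4), Add(-2, 4))))) = Add(23913, Add(5, Pow(Add(Pow(Mul(-2, Mul(Add(Mul(7, Pow(5, -1)), -4), Add(-2, 4))), 2), Pow(149, 2)), Rational(1, 2)))) = Add(23913, Add(5, Pow(Add(Pow(Mul(-2, Mul(Add(Mul(7, Rational(1, 5)), -4), 2)), 2), 22201), Rational(1, 2)))) = Add(23913, Add(5, Pow(Add(Pow(Mul(-2, Mul(Add(Rational(7, 5), -4), 2)), 2), 22201), Rational(1, 2)))) = Add(23913, Add(5, Pow(Add(Pow(Mul(-2, Mul(Rational(-13, 5), 2)), 2), 22201), Rational(1, 2)))) = Add(23913, Add(5, Pow(Add(Pow(Mul(-2, Rational(-26, 5)), 2), 22201), Rational(1, 2)))) = Add(23913, Add(5, Pow(Add(Pow(Rational(52, 5), 2), 22201), Rational(1, 2)))) = Add(23913, Add(5, Pow(Add(Rational(2704, 25), 22201), Rational(1, 2)))) = Add(23913, Add(5, Pow(Rational(557729, 25), Rational(1, 2)))) = Add(23913, Add(5, Mul(Rational(1, 5), Pow(557729, Rational(1, 2))))) = Add(23918, Mul(Rational(1, 5), Pow(557729, Rational(1, 2))))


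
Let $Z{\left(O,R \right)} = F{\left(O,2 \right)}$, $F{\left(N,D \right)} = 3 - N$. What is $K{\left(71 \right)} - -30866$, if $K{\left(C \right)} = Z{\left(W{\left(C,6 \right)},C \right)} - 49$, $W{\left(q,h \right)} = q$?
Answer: $30749$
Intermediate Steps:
$Z{\left(O,R \right)} = 3 - O$
$K{\left(C \right)} = -46 - C$ ($K{\left(C \right)} = \left(3 - C\right) - 49 = -46 - C$)
$K{\left(71 \right)} - -30866 = \left(-46 - 71\right) - -30866 = \left(-46 - 71\right) + 30866 = -117 + 30866 = 30749$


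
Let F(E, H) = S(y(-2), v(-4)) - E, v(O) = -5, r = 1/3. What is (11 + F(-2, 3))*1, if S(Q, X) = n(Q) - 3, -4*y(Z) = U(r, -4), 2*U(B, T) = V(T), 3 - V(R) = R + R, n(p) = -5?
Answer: 5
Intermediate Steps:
V(R) = 3 - 2*R (V(R) = 3 - (R + R) = 3 - 2*R)
r = ⅓ ≈ 0.33333
U(B, T) = 3/2 - T (U(B, T) = (3 - 2*T)/2 = 3/2 - T)
y(Z) = -11/8 (y(Z) = -(3/2 - 1*(-4))/4 = -(3/2 + 4)/4 = -¼*11/2 = -11/8)
S(Q, X) = -8 (S(Q, X) = -5 - 3 = -8)
F(E, H) = -8 - E
(11 + F(-2, 3))*1 = (11 + (-8 - 1*(-2)))*1 = (11 + (-8 + 2))*1 = (11 - 6)*1 = 5*1 = 5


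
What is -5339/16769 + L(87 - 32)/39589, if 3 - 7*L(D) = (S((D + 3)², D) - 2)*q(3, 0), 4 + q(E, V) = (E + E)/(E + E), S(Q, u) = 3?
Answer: -1479459083/4647075587 ≈ -0.31836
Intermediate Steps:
q(E, V) = -3 (q(E, V) = -4 + (E + E)/(E + E) = -4 + (2*E)/((2*E)) = -4 + (2*E)*(1/(2*E)) = -4 + 1 = -3)
L(D) = 6/7 (L(D) = 3/7 - (3 - 2)*(-3)/7 = 3/7 - (-3)/7 = 3/7 - ⅐*(-3) = 3/7 + 3/7 = 6/7)
-5339/16769 + L(87 - 32)/39589 = -5339/16769 + (6/7)/39589 = -5339*1/16769 + (6/7)*(1/39589) = -5339/16769 + 6/277123 = -1479459083/4647075587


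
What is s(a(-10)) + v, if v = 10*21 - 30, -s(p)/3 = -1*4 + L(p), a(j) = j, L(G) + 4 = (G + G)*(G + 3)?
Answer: -216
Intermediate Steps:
L(G) = -4 + 2*G*(3 + G) (L(G) = -4 + (G + G)*(G + 3) = -4 + (2*G)*(3 + G) = -4 + 2*G*(3 + G))
s(p) = 24 - 18*p - 6*p² (s(p) = -3*(-1*4 + (-4 + 2*p² + 6*p)) = -3*(-4 + (-4 + 2*p² + 6*p)) = -3*(-8 + 2*p² + 6*p) = 24 - 18*p - 6*p²)
v = 180 (v = 210 - 30 = 180)
s(a(-10)) + v = (24 - 18*(-10) - 6*(-10)²) + 180 = (24 + 180 - 6*100) + 180 = (24 + 180 - 600) + 180 = -396 + 180 = -216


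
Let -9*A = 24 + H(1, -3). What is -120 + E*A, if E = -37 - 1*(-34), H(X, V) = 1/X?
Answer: -335/3 ≈ -111.67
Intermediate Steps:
E = -3 (E = -37 + 34 = -3)
A = -25/9 (A = -(24 + 1/1)/9 = -(24 + 1)/9 = -⅑*25 = -25/9 ≈ -2.7778)
-120 + E*A = -120 - 3*(-25/9) = -120 + 25/3 = -335/3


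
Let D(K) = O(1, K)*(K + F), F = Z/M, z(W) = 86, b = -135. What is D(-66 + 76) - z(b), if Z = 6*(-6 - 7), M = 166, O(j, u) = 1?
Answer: -6347/83 ≈ -76.470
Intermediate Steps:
Z = -78 (Z = 6*(-13) = -78)
F = -39/83 (F = -78/166 = -78*1/166 = -39/83 ≈ -0.46988)
D(K) = -39/83 + K (D(K) = 1*(K - 39/83) = 1*(-39/83 + K) = -39/83 + K)
D(-66 + 76) - z(b) = (-39/83 + (-66 + 76)) - 1*86 = (-39/83 + 10) - 86 = 791/83 - 86 = -6347/83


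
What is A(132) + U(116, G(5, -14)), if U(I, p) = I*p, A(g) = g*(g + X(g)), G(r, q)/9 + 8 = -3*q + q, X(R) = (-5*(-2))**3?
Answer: 170304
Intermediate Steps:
X(R) = 1000 (X(R) = 10**3 = 1000)
G(r, q) = -72 - 18*q (G(r, q) = -72 + 9*(-3*q + q) = -72 + 9*(-2*q) = -72 - 18*q)
A(g) = g*(1000 + g) (A(g) = g*(g + 1000) = g*(1000 + g))
A(132) + U(116, G(5, -14)) = 132*(1000 + 132) + 116*(-72 - 18*(-14)) = 132*1132 + 116*(-72 + 252) = 149424 + 116*180 = 149424 + 20880 = 170304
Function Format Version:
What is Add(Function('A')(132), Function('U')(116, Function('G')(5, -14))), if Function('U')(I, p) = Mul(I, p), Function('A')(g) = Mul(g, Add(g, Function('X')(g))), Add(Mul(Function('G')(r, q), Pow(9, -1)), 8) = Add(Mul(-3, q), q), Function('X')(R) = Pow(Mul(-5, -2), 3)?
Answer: 170304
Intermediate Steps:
Function('X')(R) = 1000 (Function('X')(R) = Pow(10, 3) = 1000)
Function('G')(r, q) = Add(-72, Mul(-18, q)) (Function('G')(r, q) = Add(-72, Mul(9, Add(Mul(-3, q), q))) = Add(-72, Mul(9, Mul(-2, q))) = Add(-72, Mul(-18, q)))
Function('A')(g) = Mul(g, Add(1000, g)) (Function('A')(g) = Mul(g, Add(g, 1000)) = Mul(g, Add(1000, g)))
Add(Function('A')(132), Function('U')(116, Function('G')(5, -14))) = Add(Mul(132, Add(1000, 132)), Mul(116, Add(-72, Mul(-18, -14)))) = Add(Mul(132, 1132), Mul(116, Add(-72, 252))) = Add(149424, Mul(116, 180)) = Add(149424, 20880) = 170304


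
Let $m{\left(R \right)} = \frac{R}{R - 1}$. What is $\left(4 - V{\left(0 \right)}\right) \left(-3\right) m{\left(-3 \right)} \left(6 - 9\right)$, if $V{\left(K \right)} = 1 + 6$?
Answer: $- \frac{81}{4} \approx -20.25$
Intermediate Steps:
$V{\left(K \right)} = 7$
$m{\left(R \right)} = \frac{R}{-1 + R}$
$\left(4 - V{\left(0 \right)}\right) \left(-3\right) m{\left(-3 \right)} \left(6 - 9\right) = \left(4 - 7\right) \left(-3\right) \left(- \frac{3}{-1 - 3}\right) \left(6 - 9\right) = \left(4 - 7\right) \left(-3\right) \left(- \frac{3}{-4}\right) \left(-3\right) = \left(-3\right) \left(-3\right) \left(\left(-3\right) \left(- \frac{1}{4}\right)\right) \left(-3\right) = 9 \cdot \frac{3}{4} \left(-3\right) = \frac{27}{4} \left(-3\right) = - \frac{81}{4}$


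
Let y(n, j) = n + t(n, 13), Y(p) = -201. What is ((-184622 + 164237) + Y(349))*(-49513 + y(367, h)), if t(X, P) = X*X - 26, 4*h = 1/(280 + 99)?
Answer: -1760452962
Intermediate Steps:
h = 1/1516 (h = 1/(4*(280 + 99)) = (¼)/379 = (¼)*(1/379) = 1/1516 ≈ 0.00065963)
t(X, P) = -26 + X² (t(X, P) = X² - 26 = -26 + X²)
y(n, j) = -26 + n + n² (y(n, j) = n + (-26 + n²) = -26 + n + n²)
((-184622 + 164237) + Y(349))*(-49513 + y(367, h)) = ((-184622 + 164237) - 201)*(-49513 + (-26 + 367 + 367²)) = (-20385 - 201)*(-49513 + (-26 + 367 + 134689)) = -20586*(-49513 + 135030) = -20586*85517 = -1760452962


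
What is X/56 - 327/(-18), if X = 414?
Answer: 2147/84 ≈ 25.560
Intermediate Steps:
X/56 - 327/(-18) = 414/56 - 327/(-18) = 414*(1/56) - 327*(-1/18) = 207/28 + 109/6 = 2147/84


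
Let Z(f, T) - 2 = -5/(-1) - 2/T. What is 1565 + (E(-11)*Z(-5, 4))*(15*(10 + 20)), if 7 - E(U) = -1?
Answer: 24965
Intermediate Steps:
Z(f, T) = 7 - 2/T (Z(f, T) = 2 + (-5/(-1) - 2/T) = 2 + (-5*(-1) - 2/T) = 2 + (5 - 2/T) = 7 - 2/T)
E(U) = 8 (E(U) = 7 - 1*(-1) = 7 + 1 = 8)
1565 + (E(-11)*Z(-5, 4))*(15*(10 + 20)) = 1565 + (8*(7 - 2/4))*(15*(10 + 20)) = 1565 + (8*(7 - 2*1/4))*(15*30) = 1565 + (8*(7 - 1/2))*450 = 1565 + (8*(13/2))*450 = 1565 + 52*450 = 1565 + 23400 = 24965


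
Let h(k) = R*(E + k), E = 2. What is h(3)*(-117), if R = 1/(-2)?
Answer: 585/2 ≈ 292.50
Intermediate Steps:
R = -1/2 ≈ -0.50000
h(k) = -1 - k/2 (h(k) = -(2 + k)/2 = -1 - k/2)
h(3)*(-117) = (-1 - 1/2*3)*(-117) = (-1 - 3/2)*(-117) = -5/2*(-117) = 585/2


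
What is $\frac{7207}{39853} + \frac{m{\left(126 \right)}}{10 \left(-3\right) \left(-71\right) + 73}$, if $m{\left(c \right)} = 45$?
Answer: $\frac{17670406}{87796159} \approx 0.20127$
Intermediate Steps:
$\frac{7207}{39853} + \frac{m{\left(126 \right)}}{10 \left(-3\right) \left(-71\right) + 73} = \frac{7207}{39853} + \frac{45}{10 \left(-3\right) \left(-71\right) + 73} = 7207 \cdot \frac{1}{39853} + \frac{45}{\left(-30\right) \left(-71\right) + 73} = \frac{7207}{39853} + \frac{45}{2130 + 73} = \frac{7207}{39853} + \frac{45}{2203} = \frac{17670406}{87796159}$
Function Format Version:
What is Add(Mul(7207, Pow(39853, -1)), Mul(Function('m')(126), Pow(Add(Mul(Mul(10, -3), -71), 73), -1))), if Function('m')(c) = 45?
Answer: Rational(17670406, 87796159) ≈ 0.20127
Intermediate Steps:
Add(Mul(7207, Pow(39853, -1)), Mul(Function('m')(126), Pow(Add(Mul(Mul(10, -3), -71), 73), -1))) = Add(Mul(7207, Pow(39853, -1)), Mul(45, Pow(Add(Mul(Mul(10, -3), -71), 73), -1))) = Add(Mul(7207, Rational(1, 39853)), Mul(45, Pow(Add(Mul(-30, -71), 73), -1))) = Add(Rational(7207, 39853), Mul(45, Pow(Add(2130, 73), -1))) = Add(Rational(7207, 39853), Mul(45, Pow(2203, -1))) = Add(Rational(7207, 39853), Mul(45, Rational(1, 2203))) = Add(Rational(7207, 39853), Rational(45, 2203)) = Rational(17670406, 87796159)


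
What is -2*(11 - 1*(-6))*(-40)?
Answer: 1360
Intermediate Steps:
-2*(11 - 1*(-6))*(-40) = -2*(11 + 6)*(-40) = -2*17*(-40) = -34*(-40) = 1360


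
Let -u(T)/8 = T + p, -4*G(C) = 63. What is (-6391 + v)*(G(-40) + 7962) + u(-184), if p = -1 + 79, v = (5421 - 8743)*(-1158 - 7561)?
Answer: 920434070087/4 ≈ 2.3011e+11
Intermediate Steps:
G(C) = -63/4 (G(C) = -¼*63 = -63/4)
v = 28964518 (v = -3322*(-8719) = 28964518)
p = 78
u(T) = -624 - 8*T (u(T) = -8*(T + 78) = -8*(78 + T) = -624 - 8*T)
(-6391 + v)*(G(-40) + 7962) + u(-184) = (-6391 + 28964518)*(-63/4 + 7962) + (-624 - 8*(-184)) = 28958127*(31785/4) + (-624 + 1472) = 920434066695/4 + 848 = 920434070087/4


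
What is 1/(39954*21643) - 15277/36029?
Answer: -13210394958865/31155156200238 ≈ -0.42402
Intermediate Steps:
1/(39954*21643) - 15277/36029 = (1/39954)*(1/21643) - 15277*1/36029 = 1/864724422 - 15277/36029 = -13210394958865/31155156200238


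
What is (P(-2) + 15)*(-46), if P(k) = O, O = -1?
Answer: -644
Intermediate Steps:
P(k) = -1
(P(-2) + 15)*(-46) = (-1 + 15)*(-46) = 14*(-46) = -644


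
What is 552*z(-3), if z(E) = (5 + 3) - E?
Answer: 6072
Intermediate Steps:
z(E) = 8 - E
552*z(-3) = 552*(8 - 1*(-3)) = 552*(8 + 3) = 552*11 = 6072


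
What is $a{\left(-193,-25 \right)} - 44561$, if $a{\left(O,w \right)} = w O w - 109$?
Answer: $-165295$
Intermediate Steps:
$a{\left(O,w \right)} = -109 + O w^{2}$ ($a{\left(O,w \right)} = O w w - 109 = O w^{2} - 109 = -109 + O w^{2}$)
$a{\left(-193,-25 \right)} - 44561 = \left(-109 - 193 \left(-25\right)^{2}\right) - 44561 = \left(-109 - 120625\right) - 44561 = -120734 - 44561 = -165295$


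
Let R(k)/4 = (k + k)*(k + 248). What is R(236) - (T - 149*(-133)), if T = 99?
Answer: 893876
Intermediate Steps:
R(k) = 8*k*(248 + k) (R(k) = 4*((k + k)*(k + 248)) = 4*((2*k)*(248 + k)) = 4*(2*k*(248 + k)) = 8*k*(248 + k))
R(236) - (T - 149*(-133)) = 8*236*(248 + 236) - (99 - 149*(-133)) = 8*236*484 - (99 + 19817) = 913792 - 1*19916 = 913792 - 19916 = 893876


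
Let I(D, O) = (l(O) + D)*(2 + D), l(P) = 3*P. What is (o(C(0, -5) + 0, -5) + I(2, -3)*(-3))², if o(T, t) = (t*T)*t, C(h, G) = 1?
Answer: 11881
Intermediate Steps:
I(D, O) = (2 + D)*(D + 3*O) (I(D, O) = (3*O + D)*(2 + D) = (D + 3*O)*(2 + D) = (2 + D)*(D + 3*O))
o(T, t) = T*t² (o(T, t) = (T*t)*t = T*t²)
(o(C(0, -5) + 0, -5) + I(2, -3)*(-3))² = ((1 + 0)*(-5)² + (2² + 2*2 + 6*(-3) + 3*2*(-3))*(-3))² = (1*25 + (4 + 4 - 18 - 18)*(-3))² = (25 - 28*(-3))² = (25 + 84)² = 109² = 11881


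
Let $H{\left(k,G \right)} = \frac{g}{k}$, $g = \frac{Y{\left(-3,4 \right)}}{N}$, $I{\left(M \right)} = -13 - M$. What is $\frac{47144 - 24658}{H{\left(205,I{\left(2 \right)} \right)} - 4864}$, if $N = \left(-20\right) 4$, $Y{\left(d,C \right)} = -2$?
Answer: $- \frac{184385200}{39884799} \approx -4.6229$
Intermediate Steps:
$N = -80$
$g = \frac{1}{40}$ ($g = - \frac{2}{-80} = \left(-2\right) \left(- \frac{1}{80}\right) = \frac{1}{40} \approx 0.025$)
$H{\left(k,G \right)} = \frac{1}{40 k}$
$\frac{47144 - 24658}{H{\left(205,I{\left(2 \right)} \right)} - 4864} = \frac{47144 - 24658}{\frac{1}{40 \cdot 205} - 4864} = \frac{22486}{\frac{1}{40} \cdot \frac{1}{205} - 4864} = \frac{22486}{\frac{1}{8200} - 4864} = \frac{22486}{- \frac{39884799}{8200}} = 22486 \left(- \frac{8200}{39884799}\right) = - \frac{184385200}{39884799}$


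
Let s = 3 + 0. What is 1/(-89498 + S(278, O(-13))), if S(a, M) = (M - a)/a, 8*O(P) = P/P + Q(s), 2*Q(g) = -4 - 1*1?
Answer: -4448/398091555 ≈ -1.1173e-5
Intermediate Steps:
s = 3
Q(g) = -5/2 (Q(g) = (-4 - 1*1)/2 = (-4 - 1)/2 = (1/2)*(-5) = -5/2)
O(P) = -3/16 (O(P) = (P/P - 5/2)/8 = (1 - 5/2)/8 = (1/8)*(-3/2) = -3/16)
S(a, M) = (M - a)/a
1/(-89498 + S(278, O(-13))) = 1/(-89498 + (-3/16 - 1*278)/278) = 1/(-89498 + (-3/16 - 278)/278) = 1/(-89498 + (1/278)*(-4451/16)) = 1/(-89498 - 4451/4448) = 1/(-398091555/4448) = -4448/398091555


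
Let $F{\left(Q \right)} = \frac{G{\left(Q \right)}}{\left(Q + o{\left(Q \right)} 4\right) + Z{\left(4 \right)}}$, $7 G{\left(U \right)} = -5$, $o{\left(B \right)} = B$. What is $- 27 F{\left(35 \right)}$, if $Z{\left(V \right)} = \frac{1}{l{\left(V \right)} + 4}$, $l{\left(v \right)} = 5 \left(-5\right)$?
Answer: $\frac{405}{3674} \approx 0.11023$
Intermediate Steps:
$l{\left(v \right)} = -25$
$Z{\left(V \right)} = - \frac{1}{21}$ ($Z{\left(V \right)} = \frac{1}{-25 + 4} = \frac{1}{-21} = - \frac{1}{21}$)
$G{\left(U \right)} = - \frac{5}{7}$ ($G{\left(U \right)} = \frac{1}{7} \left(-5\right) = - \frac{5}{7}$)
$F{\left(Q \right)} = - \frac{5}{7 \left(- \frac{1}{21} + 5 Q\right)}$ ($F{\left(Q \right)} = - \frac{5}{7 \left(\left(Q + Q 4\right) - \frac{1}{21}\right)} = - \frac{5}{7 \left(\left(Q + 4 Q\right) - \frac{1}{21}\right)} = - \frac{5}{7 \left(5 Q - \frac{1}{21}\right)} = - \frac{5}{7 \left(- \frac{1}{21} + 5 Q\right)}$)
$- 27 F{\left(35 \right)} = - 27 \left(- \frac{15}{-1 + 105 \cdot 35}\right) = - 27 \left(- \frac{15}{-1 + 3675}\right) = - 27 \left(- \frac{15}{3674}\right) = - 27 \left(\left(-15\right) \frac{1}{3674}\right) = \left(-27\right) \left(- \frac{15}{3674}\right) = \frac{405}{3674}$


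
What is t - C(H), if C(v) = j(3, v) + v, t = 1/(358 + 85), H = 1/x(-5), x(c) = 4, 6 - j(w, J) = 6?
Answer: -439/1772 ≈ -0.24774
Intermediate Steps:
j(w, J) = 0 (j(w, J) = 6 - 1*6 = 6 - 6 = 0)
H = ¼ (H = 1/4 = ¼ ≈ 0.25000)
t = 1/443 ≈ 0.0022573
C(v) = v (C(v) = 0 + v = v)
t - C(H) = 1/443 - 1*¼ = 1/443 - ¼ = -439/1772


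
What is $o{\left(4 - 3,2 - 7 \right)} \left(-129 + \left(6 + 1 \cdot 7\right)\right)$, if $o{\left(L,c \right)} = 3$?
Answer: $-348$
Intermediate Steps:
$o{\left(4 - 3,2 - 7 \right)} \left(-129 + \left(6 + 1 \cdot 7\right)\right) = 3 \left(-129 + \left(6 + 1 \cdot 7\right)\right) = 3 \left(-129 + \left(6 + 7\right)\right) = 3 \left(-129 + 13\right) = 3 \left(-116\right) = -348$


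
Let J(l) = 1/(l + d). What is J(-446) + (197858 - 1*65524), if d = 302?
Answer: 19056095/144 ≈ 1.3233e+5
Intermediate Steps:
J(l) = 1/(302 + l) (J(l) = 1/(l + 302) = 1/(302 + l))
J(-446) + (197858 - 1*65524) = 1/(302 - 446) + (197858 - 1*65524) = 1/(-144) + (197858 - 65524) = -1/144 + 132334 = 19056095/144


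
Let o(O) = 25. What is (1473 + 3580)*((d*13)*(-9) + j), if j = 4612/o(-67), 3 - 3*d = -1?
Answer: 3597736/25 ≈ 1.4391e+5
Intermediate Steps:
d = 4/3 (d = 1 - ⅓*(-1) = 1 + ⅓ = 4/3 ≈ 1.3333)
j = 4612/25 ≈ 184.48
(1473 + 3580)*((d*13)*(-9) + j) = (1473 + 3580)*(((4/3)*13)*(-9) + 4612/25) = 5053*((52/3)*(-9) + 4612/25) = 5053*(-156 + 4612/25) = 5053*(712/25) = 3597736/25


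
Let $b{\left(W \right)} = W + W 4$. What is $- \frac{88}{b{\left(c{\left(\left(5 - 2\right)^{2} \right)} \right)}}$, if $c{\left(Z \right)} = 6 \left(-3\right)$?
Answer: $\frac{44}{45} \approx 0.97778$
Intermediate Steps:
$c{\left(Z \right)} = -18$
$b{\left(W \right)} = 5 W$ ($b{\left(W \right)} = W + 4 W = 5 W$)
$- \frac{88}{b{\left(c{\left(\left(5 - 2\right)^{2} \right)} \right)}} = - \frac{88}{5 \left(-18\right)} = - \frac{88}{-90} = \left(-88\right) \left(- \frac{1}{90}\right) = \frac{44}{45}$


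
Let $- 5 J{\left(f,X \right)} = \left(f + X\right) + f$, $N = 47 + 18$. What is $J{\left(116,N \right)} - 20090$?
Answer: $- \frac{100747}{5} \approx -20149.0$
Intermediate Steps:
$N = 65$
$J{\left(f,X \right)} = - \frac{2 f}{5} - \frac{X}{5}$ ($J{\left(f,X \right)} = - \frac{\left(f + X\right) + f}{5} = - \frac{\left(X + f\right) + f}{5} = - \frac{X + 2 f}{5} = - \frac{2 f}{5} - \frac{X}{5}$)
$J{\left(116,N \right)} - 20090 = \left(\left(- \frac{2}{5}\right) 116 - 13\right) - 20090 = \left(- \frac{232}{5} - 13\right) - 20090 = - \frac{297}{5} - 20090 = - \frac{100747}{5}$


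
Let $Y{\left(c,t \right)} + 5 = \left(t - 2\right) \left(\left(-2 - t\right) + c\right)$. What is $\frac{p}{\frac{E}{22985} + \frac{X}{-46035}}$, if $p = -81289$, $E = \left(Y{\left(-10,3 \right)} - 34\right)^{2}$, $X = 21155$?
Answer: $\frac{17202613511655}{70401923} \approx 2.4435 \cdot 10^{5}$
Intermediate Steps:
$Y{\left(c,t \right)} = -5 + \left(-2 + t\right) \left(-2 + c - t\right)$ ($Y{\left(c,t \right)} = -5 + \left(t - 2\right) \left(\left(-2 - t\right) + c\right) = -5 + \left(-2 + t\right) \left(-2 + c - t\right)$)
$E = 2916$ ($E = \left(\left(-1 - 3^{2} - -20 - 30\right) - 34\right)^{2} = \left(\left(-1 - 9 + 20 - 30\right) - 34\right)^{2} = \left(-20 - 34\right)^{2} = \left(-54\right)^{2} = 2916$)
$\frac{p}{\frac{E}{22985} + \frac{X}{-46035}} = - \frac{81289}{\frac{2916}{22985} + \frac{21155}{-46035}} = - \frac{81289}{2916 \cdot \frac{1}{22985} + 21155 \left(- \frac{1}{46035}\right)} = - \frac{81289}{\frac{2916}{22985} - \frac{4231}{9207}} = - \frac{81289}{- \frac{70401923}{211622895}} = \left(-81289\right) \left(- \frac{211622895}{70401923}\right) = \frac{17202613511655}{70401923}$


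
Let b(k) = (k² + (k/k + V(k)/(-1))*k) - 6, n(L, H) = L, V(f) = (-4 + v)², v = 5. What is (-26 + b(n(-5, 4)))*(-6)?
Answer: 42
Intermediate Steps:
V(f) = 1 (V(f) = (-4 + 5)² = 1² = 1)
b(k) = -6 + k² (b(k) = (k² + (k/k + 1/(-1))*k) - 6 = (k² + (1 + 1*(-1))*k) - 6 = (k² + (1 - 1)*k) - 6 = (k² + 0*k) - 6 = (k² + 0) - 6 = k² - 6 = -6 + k²)
(-26 + b(n(-5, 4)))*(-6) = (-26 + (-6 + (-5)²))*(-6) = (-26 + (-6 + 25))*(-6) = (-26 + 19)*(-6) = -7*(-6) = 42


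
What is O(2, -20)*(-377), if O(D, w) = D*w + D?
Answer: 14326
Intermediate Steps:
O(D, w) = D + D*w
O(2, -20)*(-377) = (2*(1 - 20))*(-377) = (2*(-19))*(-377) = -38*(-377) = 14326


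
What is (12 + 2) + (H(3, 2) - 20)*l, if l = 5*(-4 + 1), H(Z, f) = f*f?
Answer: 254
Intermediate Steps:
H(Z, f) = f²
l = -15 (l = 5*(-3) = -15)
(12 + 2) + (H(3, 2) - 20)*l = (12 + 2) + (2² - 20)*(-15) = 14 + (4 - 20)*(-15) = 14 - 16*(-15) = 14 + 240 = 254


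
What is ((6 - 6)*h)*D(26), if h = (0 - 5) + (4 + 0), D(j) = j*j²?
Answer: 0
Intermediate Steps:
D(j) = j³
h = -1 (h = -5 + 4 = -1)
((6 - 6)*h)*D(26) = ((6 - 6)*(-1))*26³ = (0*(-1))*17576 = 0*17576 = 0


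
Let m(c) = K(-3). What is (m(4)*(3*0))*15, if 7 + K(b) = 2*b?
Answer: 0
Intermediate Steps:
K(b) = -7 + 2*b
m(c) = -13 (m(c) = -7 + 2*(-3) = -7 - 6 = -13)
(m(4)*(3*0))*15 = -39*0*15 = -13*0*15 = 0*15 = 0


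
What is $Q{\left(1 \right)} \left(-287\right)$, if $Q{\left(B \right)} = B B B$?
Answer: $-287$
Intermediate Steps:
$Q{\left(B \right)} = B^{3}$ ($Q{\left(B \right)} = B^{2} B = B^{3}$)
$Q{\left(1 \right)} \left(-287\right) = 1^{3} \left(-287\right) = 1 \left(-287\right) = -287$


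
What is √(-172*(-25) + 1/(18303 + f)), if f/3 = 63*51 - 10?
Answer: √837510731778/13956 ≈ 65.574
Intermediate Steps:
f = 9609 (f = 3*(63*51 - 10) = 3*(3213 - 10) = 3*3203 = 9609)
√(-172*(-25) + 1/(18303 + f)) = √(-172*(-25) + 1/(18303 + 9609)) = √(4300 + 1/27912) = √(120021601/27912) = √837510731778/13956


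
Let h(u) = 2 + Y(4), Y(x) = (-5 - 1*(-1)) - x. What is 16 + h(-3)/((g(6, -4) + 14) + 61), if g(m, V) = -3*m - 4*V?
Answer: 1162/73 ≈ 15.918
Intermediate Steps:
Y(x) = -4 - x (Y(x) = (-5 + 1) - x = -4 - x)
g(m, V) = -4*V - 3*m
h(u) = -6 (h(u) = 2 + (-4 - 1*4) = 2 + (-4 - 4) = 2 - 8 = -6)
16 + h(-3)/((g(6, -4) + 14) + 61) = 16 - 6/(((-4*(-4) - 3*6) + 14) + 61) = 16 - 6/(((16 - 18) + 14) + 61) = 16 - 6/((-2 + 14) + 61) = 16 - 6/(12 + 61) = 16 - 6/73 = 1162/73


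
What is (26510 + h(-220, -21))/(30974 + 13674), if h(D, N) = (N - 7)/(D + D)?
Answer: 2916107/4911280 ≈ 0.59376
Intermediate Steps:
h(D, N) = (-7 + N)/(2*D) (h(D, N) = (-7 + N)/((2*D)) = (-7 + N)*(1/(2*D)) = (-7 + N)/(2*D))
(26510 + h(-220, -21))/(30974 + 13674) = (26510 + (½)*(-7 - 21)/(-220))/(30974 + 13674) = (26510 + (½)*(-1/220)*(-28))/44648 = (26510 + 7/110)*(1/44648) = (2916107/110)*(1/44648) = 2916107/4911280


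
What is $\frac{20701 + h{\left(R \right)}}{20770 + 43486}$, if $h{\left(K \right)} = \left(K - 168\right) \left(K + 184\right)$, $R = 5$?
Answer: $- \frac{5053}{32128} \approx -0.15728$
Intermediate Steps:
$h{\left(K \right)} = \left(-168 + K\right) \left(184 + K\right)$
$\frac{20701 + h{\left(R \right)}}{20770 + 43486} = \frac{20701 + \left(-30912 + 5^{2} + 16 \cdot 5\right)}{20770 + 43486} = \frac{20701 + \left(-30912 + 25 + 80\right)}{64256} = \left(20701 - 30807\right) \frac{1}{64256} = \left(-10106\right) \frac{1}{64256} = - \frac{5053}{32128}$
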